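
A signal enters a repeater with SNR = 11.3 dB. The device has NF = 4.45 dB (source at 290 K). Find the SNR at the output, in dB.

By definition F = SNR_in/SNR_out, so in dB: SNR_out = SNR_in − NF
SNR_out = 11.3 − 4.45 = 6.85 dB

6.85 dB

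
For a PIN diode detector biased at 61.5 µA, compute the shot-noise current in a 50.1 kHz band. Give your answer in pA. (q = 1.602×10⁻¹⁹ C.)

I_n = √(2qI·B)
2qI·B = 2 × 1.602×10⁻¹⁹ × 6.15×10⁻⁵ × 5.01×10⁴ = 9.87×10⁻¹⁹ A²
I_n = √(9.87×10⁻¹⁹) = 9.94×10⁻¹⁰ A = 994 pA

994 pA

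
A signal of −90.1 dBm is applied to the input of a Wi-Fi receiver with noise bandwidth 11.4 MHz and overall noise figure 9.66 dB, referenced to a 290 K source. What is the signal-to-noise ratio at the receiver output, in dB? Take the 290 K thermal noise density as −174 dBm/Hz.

3.7 dB

Noise floor: N = −174 + 10 log₁₀(B) + NF
10 log₁₀(1.14×10⁷) = 70.57 dB
N = −174 + 70.57 + 9.66 = −93.77 dBm
SNR = P_sig − N = −90.1 − (−93.77) = 3.67 dB → 3.7 dB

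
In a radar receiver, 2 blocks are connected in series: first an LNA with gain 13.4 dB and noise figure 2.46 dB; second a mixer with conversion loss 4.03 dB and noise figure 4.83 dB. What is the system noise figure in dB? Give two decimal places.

Convert to linear (a loss of L dB is a gain of −L dB): F_i = 10^(NF_i/10), G_i = 10^(G_i,dB/10)
  Stage 1: F_1 = 10^(2.46/10) = 1.762, G_1 = 10^(13.4/10) = 21.88
  Stage 2: F_2 = 10^(4.83/10) = 3.041, G_2 = 10^(−4.03/10) = 0.3954
Friis cascade:
  F = 1.762 + (3.041 − 1)/21.88 = 1.855
NF = 10 log₁₀(1.855) = 2.68 dB

2.68 dB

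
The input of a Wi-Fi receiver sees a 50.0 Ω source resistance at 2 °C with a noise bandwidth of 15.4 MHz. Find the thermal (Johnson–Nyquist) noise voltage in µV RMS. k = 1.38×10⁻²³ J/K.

T = 2 °C + 273.15 = 275.15 K
V_n = √(4kTRB)
4kTRB = 4 × 1.38×10⁻²³ × 275.15 × 5.00×10¹ × 1.54×10⁷ = 1.17×10⁻¹¹ V²
V_n = √(1.17×10⁻¹¹) = 3.42×10⁻⁶ V = 3.42 µV

3.42 µV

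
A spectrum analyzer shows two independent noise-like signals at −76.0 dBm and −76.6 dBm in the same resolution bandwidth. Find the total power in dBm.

−73.3 dBm

Convert to linear, add, convert back:
P₁ = 2.51×10⁻¹¹ W, P₂ = 2.19×10⁻¹¹ W
P_tot = 4.70×10⁻¹¹ W → 10 log₁₀(P_tot / 10⁻³) = −73.3 dBm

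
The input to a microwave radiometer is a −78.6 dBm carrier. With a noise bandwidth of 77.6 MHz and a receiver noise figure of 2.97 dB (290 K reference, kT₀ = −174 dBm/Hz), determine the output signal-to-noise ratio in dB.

13.5 dB

Noise floor: N = −174 + 10 log₁₀(B) + NF
10 log₁₀(7.76×10⁷) = 78.9 dB
N = −174 + 78.9 + 2.97 = −92.13 dBm
SNR = P_sig − N = −78.6 − (−92.13) = 13.53 dB → 13.5 dB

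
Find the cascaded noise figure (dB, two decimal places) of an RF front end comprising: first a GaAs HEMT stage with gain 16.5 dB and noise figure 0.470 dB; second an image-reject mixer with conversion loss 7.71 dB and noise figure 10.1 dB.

Convert to linear (a loss of L dB is a gain of −L dB): F_i = 10^(NF_i/10), G_i = 10^(G_i,dB/10)
  Stage 1: F_1 = 10^(0.470/10) = 1.114, G_1 = 10^(16.5/10) = 44.67
  Stage 2: F_2 = 10^(10.1/10) = 10.23, G_2 = 10^(−7.71/10) = 0.1694
Friis cascade:
  F = 1.114 + (10.23 − 1)/44.67 = 1.321
NF = 10 log₁₀(1.321) = 1.21 dB

1.21 dB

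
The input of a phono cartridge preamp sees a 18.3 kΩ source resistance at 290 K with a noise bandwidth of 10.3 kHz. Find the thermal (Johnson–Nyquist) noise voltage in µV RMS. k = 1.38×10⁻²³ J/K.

1.74 µV

V_n = √(4kTRB)
4kTRB = 4 × 1.38×10⁻²³ × 290 × 1.83×10⁴ × 1.03×10⁴ = 3.02×10⁻¹² V²
V_n = √(3.02×10⁻¹²) = 1.74×10⁻⁶ V = 1.74 µV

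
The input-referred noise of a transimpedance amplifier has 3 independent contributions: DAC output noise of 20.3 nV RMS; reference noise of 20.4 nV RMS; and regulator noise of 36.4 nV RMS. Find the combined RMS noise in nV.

Uncorrelated sources add in power (mean-square): V_tot = √(ΣV_i²)
V_tot = √[(2.03×10⁻⁸)² + (2.04×10⁻⁸)² + (3.64×10⁻⁸)²] = 4.64×10⁻⁸ V = 46.4 nV

46.4 nV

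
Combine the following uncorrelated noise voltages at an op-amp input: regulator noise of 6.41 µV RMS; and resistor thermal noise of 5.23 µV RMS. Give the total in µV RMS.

8.27 µV

Uncorrelated sources add in power (mean-square): V_tot = √(ΣV_i²)
V_tot = √[(6.41×10⁻⁶)² + (5.23×10⁻⁶)²] = 8.27×10⁻⁶ V = 8.27 µV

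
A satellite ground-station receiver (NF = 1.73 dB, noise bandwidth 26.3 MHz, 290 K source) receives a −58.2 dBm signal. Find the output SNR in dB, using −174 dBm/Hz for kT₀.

Noise floor: N = −174 + 10 log₁₀(B) + NF
10 log₁₀(2.63×10⁷) = 74.2 dB
N = −174 + 74.2 + 1.73 = −98.07 dBm
SNR = P_sig − N = −58.2 − (−98.07) = 39.87 dB → 39.9 dB

39.9 dB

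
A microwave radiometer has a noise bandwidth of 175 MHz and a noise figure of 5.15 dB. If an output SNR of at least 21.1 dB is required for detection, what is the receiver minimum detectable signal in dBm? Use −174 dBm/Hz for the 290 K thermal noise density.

−65.3 dBm

Sensitivity = −174 + 10 log₁₀(B) + NF + SNR_min
= −174 + 82.43 + 5.15 + 21.1
= −65.32 dBm → −65.3 dBm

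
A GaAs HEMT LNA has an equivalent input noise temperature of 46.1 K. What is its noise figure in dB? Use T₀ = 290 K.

0.641 dB

F = 1 + T_e/T₀ = 1 + 46.1/290 = 1.15897
NF = 10 log₁₀(1.15897) = 0.641 dB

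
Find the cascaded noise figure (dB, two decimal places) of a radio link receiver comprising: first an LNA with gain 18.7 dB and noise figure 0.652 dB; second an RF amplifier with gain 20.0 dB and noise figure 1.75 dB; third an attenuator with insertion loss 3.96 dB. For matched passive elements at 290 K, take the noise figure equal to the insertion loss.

Convert to linear (a loss of L dB is a gain of −L dB): F_i = 10^(NF_i/10), G_i = 10^(G_i,dB/10)
  Stage 1: F_1 = 10^(0.652/10) = 1.162, G_1 = 10^(18.7/10) = 74.13
  Stage 2: F_2 = 10^(1.75/10) = 1.496, G_2 = 10^(20.0/10) = 100.0
  Stage 3: F_3 = 10^(3.96/10) = 2.489, G_3 = 10^(−3.96/10) = 0.4018
Friis cascade:
  F = 1.162 + (1.496 − 1)/74.13 + (2.489 − 1)/7413 = 1.169
NF = 10 log₁₀(1.169) = 0.68 dB

0.68 dB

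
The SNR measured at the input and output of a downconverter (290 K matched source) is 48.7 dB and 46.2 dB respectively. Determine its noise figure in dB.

2.5 dB

NF (dB) = SNR_in(dB) − SNR_out(dB) when the source is at T₀
NF = 48.7 − 46.2 = 2.5 dB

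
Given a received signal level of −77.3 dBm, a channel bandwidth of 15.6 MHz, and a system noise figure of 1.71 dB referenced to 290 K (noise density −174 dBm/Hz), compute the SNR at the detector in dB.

23.1 dB

Noise floor: N = −174 + 10 log₁₀(B) + NF
10 log₁₀(1.56×10⁷) = 71.93 dB
N = −174 + 71.93 + 1.71 = −100.36 dBm
SNR = P_sig − N = −77.3 − (−100.36) = 23.06 dB → 23.1 dB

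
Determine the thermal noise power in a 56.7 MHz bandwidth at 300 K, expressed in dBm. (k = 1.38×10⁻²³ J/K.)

P_n = kTB = 1.38×10⁻²³ × 300 × 5.67×10⁷ = 2.35×10⁻¹³ W
In dBm: 10 log₁₀(2.35×10⁻¹³ / 10⁻³) = −96.3 dBm

−96.3 dBm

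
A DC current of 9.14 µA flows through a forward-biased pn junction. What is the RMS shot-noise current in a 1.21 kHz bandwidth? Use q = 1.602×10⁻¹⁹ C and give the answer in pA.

59.5 pA

I_n = √(2qI·B)
2qI·B = 2 × 1.602×10⁻¹⁹ × 9.14×10⁻⁶ × 1.21×10³ = 3.54×10⁻²¹ A²
I_n = √(3.54×10⁻²¹) = 5.95×10⁻¹¹ A = 59.5 pA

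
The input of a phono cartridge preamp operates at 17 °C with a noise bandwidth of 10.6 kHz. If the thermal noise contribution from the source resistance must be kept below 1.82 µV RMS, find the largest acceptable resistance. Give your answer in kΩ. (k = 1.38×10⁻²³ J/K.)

19.5 kΩ

T = 17 °C + 273.15 = 290.15 K
Johnson–Nyquist: V_n = √(4kTRB) ⇒ R = V_n² / (4kTB)
4kTB = 4 × 1.38×10⁻²³ × 290.15 × 1.06×10⁴ = 1.70×10⁻¹⁶
R = (1.82×10⁻⁶)² / 1.70×10⁻¹⁶ = 1.95×10⁴ Ω = 19.5 kΩ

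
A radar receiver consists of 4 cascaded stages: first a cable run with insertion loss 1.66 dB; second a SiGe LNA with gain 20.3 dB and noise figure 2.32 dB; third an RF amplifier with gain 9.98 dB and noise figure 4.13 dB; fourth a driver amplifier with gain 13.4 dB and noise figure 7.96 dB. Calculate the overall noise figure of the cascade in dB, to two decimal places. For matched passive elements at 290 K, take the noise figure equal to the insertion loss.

Convert to linear (a loss of L dB is a gain of −L dB): F_i = 10^(NF_i/10), G_i = 10^(G_i,dB/10)
  Stage 1: F_1 = 10^(1.66/10) = 1.466, G_1 = 10^(−1.66/10) = 0.6823
  Stage 2: F_2 = 10^(2.32/10) = 1.706, G_2 = 10^(20.3/10) = 107.2
  Stage 3: F_3 = 10^(4.13/10) = 2.588, G_3 = 10^(9.98/10) = 9.954
  Stage 4: F_4 = 10^(7.96/10) = 6.252, G_4 = 10^(13.4/10) = 21.88
Friis cascade:
  F = 1.466 + (1.706 − 1)/0.6823 + (2.588 − 1)/73.11 + (6.252 − 1)/727.8 = 2.529
NF = 10 log₁₀(2.529) = 4.03 dB

4.03 dB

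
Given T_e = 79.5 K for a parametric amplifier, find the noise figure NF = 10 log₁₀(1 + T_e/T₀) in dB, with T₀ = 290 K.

1.05 dB

F = 1 + T_e/T₀ = 1 + 79.5/290 = 1.27414
NF = 10 log₁₀(1.27414) = 1.05 dB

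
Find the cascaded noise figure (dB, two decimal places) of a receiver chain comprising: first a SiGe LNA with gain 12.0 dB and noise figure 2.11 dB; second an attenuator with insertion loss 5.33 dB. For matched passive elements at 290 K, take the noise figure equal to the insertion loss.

Convert to linear (a loss of L dB is a gain of −L dB): F_i = 10^(NF_i/10), G_i = 10^(G_i,dB/10)
  Stage 1: F_1 = 10^(2.11/10) = 1.626, G_1 = 10^(12.0/10) = 15.85
  Stage 2: F_2 = 10^(5.33/10) = 3.412, G_2 = 10^(−5.33/10) = 0.2931
Friis cascade:
  F = 1.626 + (3.412 − 1)/15.85 = 1.778
NF = 10 log₁₀(1.778) = 2.50 dB

2.50 dB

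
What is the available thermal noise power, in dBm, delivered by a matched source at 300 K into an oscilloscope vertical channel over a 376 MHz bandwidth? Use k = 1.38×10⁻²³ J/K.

−88.1 dBm

P_n = kTB = 1.38×10⁻²³ × 300 × 3.76×10⁸ = 1.56×10⁻¹² W
In dBm: 10 log₁₀(1.56×10⁻¹² / 10⁻³) = −88.1 dBm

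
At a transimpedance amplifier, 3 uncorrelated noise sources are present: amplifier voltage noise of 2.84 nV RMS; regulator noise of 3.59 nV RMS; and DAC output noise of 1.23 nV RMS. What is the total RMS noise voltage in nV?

4.74 nV

Uncorrelated sources add in power (mean-square): V_tot = √(ΣV_i²)
V_tot = √[(2.84×10⁻⁹)² + (3.59×10⁻⁹)² + (1.23×10⁻⁹)²] = 4.74×10⁻⁹ V = 4.74 nV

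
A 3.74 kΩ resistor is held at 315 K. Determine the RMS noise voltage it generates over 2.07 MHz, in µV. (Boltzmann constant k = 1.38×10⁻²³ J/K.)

V_n = √(4kTRB)
4kTRB = 4 × 1.38×10⁻²³ × 315 × 3.74×10³ × 2.07×10⁶ = 1.35×10⁻¹⁰ V²
V_n = √(1.35×10⁻¹⁰) = 1.16×10⁻⁵ V = 11.6 µV

11.6 µV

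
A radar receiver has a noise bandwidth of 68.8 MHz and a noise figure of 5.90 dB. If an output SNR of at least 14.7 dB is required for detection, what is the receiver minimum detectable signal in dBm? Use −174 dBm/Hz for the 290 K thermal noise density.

Sensitivity = −174 + 10 log₁₀(B) + NF + SNR_min
= −174 + 78.38 + 5.90 + 14.7
= −75.02 dBm → −75.0 dBm

−75.0 dBm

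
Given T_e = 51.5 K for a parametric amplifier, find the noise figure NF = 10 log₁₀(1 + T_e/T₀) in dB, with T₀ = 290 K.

F = 1 + T_e/T₀ = 1 + 51.5/290 = 1.17759
NF = 10 log₁₀(1.17759) = 0.710 dB

0.710 dB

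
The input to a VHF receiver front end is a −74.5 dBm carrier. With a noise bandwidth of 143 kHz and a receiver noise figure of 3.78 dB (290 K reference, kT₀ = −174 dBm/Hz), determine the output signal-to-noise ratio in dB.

44.2 dB

Noise floor: N = −174 + 10 log₁₀(B) + NF
10 log₁₀(1.43×10⁵) = 51.55 dB
N = −174 + 51.55 + 3.78 = −118.67 dBm
SNR = P_sig − N = −74.5 − (−118.67) = 44.17 dB → 44.2 dB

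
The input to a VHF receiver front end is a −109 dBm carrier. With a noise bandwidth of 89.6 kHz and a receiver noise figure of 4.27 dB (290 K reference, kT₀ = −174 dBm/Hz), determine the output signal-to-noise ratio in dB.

11.2 dB

Noise floor: N = −174 + 10 log₁₀(B) + NF
10 log₁₀(8.96×10⁴) = 49.52 dB
N = −174 + 49.52 + 4.27 = −120.21 dBm
SNR = P_sig − N = −109 − (−120.21) = 11.21 dB → 11.2 dB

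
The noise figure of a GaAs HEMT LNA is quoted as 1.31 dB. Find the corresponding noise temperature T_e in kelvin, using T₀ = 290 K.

F = 10^(1.31/10) = 1.35207
T_e = (F − 1)·T₀ = (1.35207 − 1) × 290 = 102 K

102 K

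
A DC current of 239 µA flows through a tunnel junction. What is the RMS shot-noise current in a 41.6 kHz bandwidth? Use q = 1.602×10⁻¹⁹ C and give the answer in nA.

1.78 nA

I_n = √(2qI·B)
2qI·B = 2 × 1.602×10⁻¹⁹ × 2.39×10⁻⁴ × 4.16×10⁴ = 3.19×10⁻¹⁸ A²
I_n = √(3.19×10⁻¹⁸) = 1.78×10⁻⁹ A = 1.78 nA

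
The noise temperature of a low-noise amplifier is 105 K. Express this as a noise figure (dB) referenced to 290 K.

1.34 dB

F = 1 + T_e/T₀ = 1 + 105/290 = 1.36207
NF = 10 log₁₀(1.36207) = 1.34 dB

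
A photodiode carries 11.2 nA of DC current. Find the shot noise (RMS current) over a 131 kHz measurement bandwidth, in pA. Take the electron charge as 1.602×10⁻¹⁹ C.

I_n = √(2qI·B)
2qI·B = 2 × 1.602×10⁻¹⁹ × 1.12×10⁻⁸ × 1.31×10⁵ = 4.70×10⁻²² A²
I_n = √(4.70×10⁻²²) = 2.17×10⁻¹¹ A = 21.7 pA

21.7 pA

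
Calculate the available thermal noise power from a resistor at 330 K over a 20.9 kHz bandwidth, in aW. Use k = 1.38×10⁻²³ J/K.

95.2 aW

P_n = kTB = 1.38×10⁻²³ × 330 × 2.09×10⁴ = 9.52×10⁻¹⁷ W = 95.2 aW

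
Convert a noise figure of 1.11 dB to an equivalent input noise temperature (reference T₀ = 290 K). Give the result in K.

F = 10^(1.11/10) = 1.29122
T_e = (F − 1)·T₀ = (1.29122 − 1) × 290 = 84.5 K

84.5 K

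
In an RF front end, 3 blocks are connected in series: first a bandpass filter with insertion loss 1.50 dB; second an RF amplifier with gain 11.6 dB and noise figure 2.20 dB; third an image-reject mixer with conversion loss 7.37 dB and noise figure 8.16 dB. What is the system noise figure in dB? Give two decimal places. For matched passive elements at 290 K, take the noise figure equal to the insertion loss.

4.60 dB

Convert to linear (a loss of L dB is a gain of −L dB): F_i = 10^(NF_i/10), G_i = 10^(G_i,dB/10)
  Stage 1: F_1 = 10^(1.50/10) = 1.413, G_1 = 10^(−1.50/10) = 0.7079
  Stage 2: F_2 = 10^(2.20/10) = 1.660, G_2 = 10^(11.6/10) = 14.45
  Stage 3: F_3 = 10^(8.16/10) = 6.546, G_3 = 10^(−7.37/10) = 0.1832
Friis cascade:
  F = 1.413 + (1.660 − 1)/0.7079 + (6.546 − 1)/10.23 = 2.886
NF = 10 log₁₀(2.886) = 4.60 dB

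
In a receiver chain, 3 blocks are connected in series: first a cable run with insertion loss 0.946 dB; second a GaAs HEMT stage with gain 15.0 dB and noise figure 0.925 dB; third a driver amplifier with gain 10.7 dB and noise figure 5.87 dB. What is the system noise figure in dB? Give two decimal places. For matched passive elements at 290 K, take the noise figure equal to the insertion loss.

2.18 dB

Convert to linear (a loss of L dB is a gain of −L dB): F_i = 10^(NF_i/10), G_i = 10^(G_i,dB/10)
  Stage 1: F_1 = 10^(0.946/10) = 1.243, G_1 = 10^(−0.946/10) = 0.8043
  Stage 2: F_2 = 10^(0.925/10) = 1.237, G_2 = 10^(15.0/10) = 31.62
  Stage 3: F_3 = 10^(5.87/10) = 3.864, G_3 = 10^(10.7/10) = 11.75
Friis cascade:
  F = 1.243 + (1.237 − 1)/0.8043 + (3.864 − 1)/25.43 = 1.651
NF = 10 log₁₀(1.651) = 2.18 dB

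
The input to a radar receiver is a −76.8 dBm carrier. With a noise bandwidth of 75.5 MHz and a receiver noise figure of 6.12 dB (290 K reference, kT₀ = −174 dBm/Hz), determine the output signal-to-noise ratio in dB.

12.3 dB

Noise floor: N = −174 + 10 log₁₀(B) + NF
10 log₁₀(7.55×10⁷) = 78.78 dB
N = −174 + 78.78 + 6.12 = −89.10 dBm
SNR = P_sig − N = −76.8 − (−89.10) = 12.30 dB → 12.3 dB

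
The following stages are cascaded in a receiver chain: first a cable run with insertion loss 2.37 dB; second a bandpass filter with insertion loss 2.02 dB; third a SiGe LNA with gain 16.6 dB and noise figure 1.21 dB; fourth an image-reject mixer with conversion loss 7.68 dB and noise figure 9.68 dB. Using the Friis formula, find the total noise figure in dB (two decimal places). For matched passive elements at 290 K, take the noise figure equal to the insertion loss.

Convert to linear (a loss of L dB is a gain of −L dB): F_i = 10^(NF_i/10), G_i = 10^(G_i,dB/10)
  Stage 1: F_1 = 10^(2.37/10) = 1.726, G_1 = 10^(−2.37/10) = 0.5794
  Stage 2: F_2 = 10^(2.02/10) = 1.592, G_2 = 10^(−2.02/10) = 0.6281
  Stage 3: F_3 = 10^(1.21/10) = 1.321, G_3 = 10^(16.6/10) = 45.71
  Stage 4: F_4 = 10^(9.68/10) = 9.290, G_4 = 10^(−7.68/10) = 0.1706
Friis cascade:
  F = 1.726 + (1.592 − 1)/0.5794 + (1.321 − 1)/0.3639 + (9.290 − 1)/16.63 = 4.129
NF = 10 log₁₀(4.129) = 6.16 dB

6.16 dB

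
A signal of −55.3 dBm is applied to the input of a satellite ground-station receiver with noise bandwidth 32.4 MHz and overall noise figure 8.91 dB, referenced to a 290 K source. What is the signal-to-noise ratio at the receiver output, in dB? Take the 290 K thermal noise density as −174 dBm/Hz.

Noise floor: N = −174 + 10 log₁₀(B) + NF
10 log₁₀(3.24×10⁷) = 75.11 dB
N = −174 + 75.11 + 8.91 = −89.98 dBm
SNR = P_sig − N = −55.3 − (−89.98) = 34.68 dB → 34.7 dB

34.7 dB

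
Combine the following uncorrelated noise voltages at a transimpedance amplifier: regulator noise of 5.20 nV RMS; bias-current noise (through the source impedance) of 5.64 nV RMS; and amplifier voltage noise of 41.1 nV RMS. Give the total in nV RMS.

Uncorrelated sources add in power (mean-square): V_tot = √(ΣV_i²)
V_tot = √[(5.20×10⁻⁹)² + (5.64×10⁻⁹)² + (4.11×10⁻⁸)²] = 4.18×10⁻⁸ V = 41.8 nV

41.8 nV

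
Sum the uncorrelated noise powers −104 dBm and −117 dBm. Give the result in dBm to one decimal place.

−103.8 dBm

Convert to linear, add, convert back:
P₁ = 3.98×10⁻¹⁴ W, P₂ = 2.00×10⁻¹⁵ W
P_tot = 4.18×10⁻¹⁴ W → 10 log₁₀(P_tot / 10⁻³) = −103.8 dBm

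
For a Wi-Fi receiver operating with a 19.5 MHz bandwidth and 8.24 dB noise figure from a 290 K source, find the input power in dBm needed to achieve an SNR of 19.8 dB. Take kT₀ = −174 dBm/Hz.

Sensitivity = −174 + 10 log₁₀(B) + NF + SNR_min
= −174 + 72.9 + 8.24 + 19.8
= −73.06 dBm → −73.1 dBm

−73.1 dBm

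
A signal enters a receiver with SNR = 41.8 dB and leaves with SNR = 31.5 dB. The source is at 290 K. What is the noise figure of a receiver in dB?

NF (dB) = SNR_in(dB) − SNR_out(dB) when the source is at T₀
NF = 41.8 − 31.5 = 10.3 dB

10.3 dB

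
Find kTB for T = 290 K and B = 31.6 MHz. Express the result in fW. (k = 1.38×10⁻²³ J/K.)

126 fW

P_n = kTB = 1.38×10⁻²³ × 290 × 3.16×10⁷ = 1.26×10⁻¹³ W = 126 fW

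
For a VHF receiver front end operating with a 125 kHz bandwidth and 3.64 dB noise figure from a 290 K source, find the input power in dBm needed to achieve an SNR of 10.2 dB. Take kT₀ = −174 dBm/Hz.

Sensitivity = −174 + 10 log₁₀(B) + NF + SNR_min
= −174 + 50.97 + 3.64 + 10.2
= −109.19 dBm → −109.2 dBm

−109.2 dBm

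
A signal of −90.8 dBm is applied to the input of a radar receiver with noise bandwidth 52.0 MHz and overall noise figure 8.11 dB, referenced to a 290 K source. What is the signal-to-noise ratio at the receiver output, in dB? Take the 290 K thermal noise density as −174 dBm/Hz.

−2.1 dB

Noise floor: N = −174 + 10 log₁₀(B) + NF
10 log₁₀(5.20×10⁷) = 77.16 dB
N = −174 + 77.16 + 8.11 = −88.73 dBm
SNR = P_sig − N = −90.8 − (−88.73) = −2.07 dB → −2.1 dB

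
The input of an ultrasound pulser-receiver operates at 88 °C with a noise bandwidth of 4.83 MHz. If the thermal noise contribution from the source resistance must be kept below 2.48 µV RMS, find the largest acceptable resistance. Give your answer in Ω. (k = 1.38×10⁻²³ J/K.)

T = 88 °C + 273.15 = 361.15 K
Johnson–Nyquist: V_n = √(4kTRB) ⇒ R = V_n² / (4kTB)
4kTB = 4 × 1.38×10⁻²³ × 361.15 × 4.83×10⁶ = 9.63×10⁻¹⁴
R = (2.48×10⁻⁶)² / 9.63×10⁻¹⁴ = 6.39×10¹ Ω = 63.9 Ω

63.9 Ω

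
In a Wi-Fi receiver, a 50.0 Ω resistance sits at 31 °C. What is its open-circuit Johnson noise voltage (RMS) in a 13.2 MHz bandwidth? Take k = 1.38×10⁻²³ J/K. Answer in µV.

3.33 µV

T = 31 °C + 273.15 = 304.15 K
V_n = √(4kTRB)
4kTRB = 4 × 1.38×10⁻²³ × 304.15 × 5.00×10¹ × 1.32×10⁷ = 1.11×10⁻¹¹ V²
V_n = √(1.11×10⁻¹¹) = 3.33×10⁻⁶ V = 3.33 µV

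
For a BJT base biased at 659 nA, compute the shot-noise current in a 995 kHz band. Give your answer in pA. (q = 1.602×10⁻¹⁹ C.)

I_n = √(2qI·B)
2qI·B = 2 × 1.602×10⁻¹⁹ × 6.59×10⁻⁷ × 9.95×10⁵ = 2.10×10⁻¹⁹ A²
I_n = √(2.10×10⁻¹⁹) = 4.58×10⁻¹⁰ A = 458 pA

458 pA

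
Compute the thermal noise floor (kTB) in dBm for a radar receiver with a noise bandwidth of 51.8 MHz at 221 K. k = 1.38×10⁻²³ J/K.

−98.0 dBm

P_n = kTB = 1.38×10⁻²³ × 221 × 5.18×10⁷ = 1.58×10⁻¹³ W
In dBm: 10 log₁₀(1.58×10⁻¹³ / 10⁻³) = −98.0 dBm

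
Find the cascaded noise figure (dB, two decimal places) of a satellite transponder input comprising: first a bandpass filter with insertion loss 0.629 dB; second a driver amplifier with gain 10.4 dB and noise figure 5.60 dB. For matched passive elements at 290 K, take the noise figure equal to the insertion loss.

Convert to linear (a loss of L dB is a gain of −L dB): F_i = 10^(NF_i/10), G_i = 10^(G_i,dB/10)
  Stage 1: F_1 = 10^(0.629/10) = 1.156, G_1 = 10^(−0.629/10) = 0.8652
  Stage 2: F_2 = 10^(5.60/10) = 3.631, G_2 = 10^(10.4/10) = 10.96
Friis cascade:
  F = 1.156 + (3.631 − 1)/0.8652 = 4.197
NF = 10 log₁₀(4.197) = 6.23 dB

6.23 dB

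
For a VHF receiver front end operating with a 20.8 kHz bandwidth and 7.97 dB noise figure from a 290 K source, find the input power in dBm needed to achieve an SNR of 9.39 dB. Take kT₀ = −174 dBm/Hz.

−113.5 dBm

Sensitivity = −174 + 10 log₁₀(B) + NF + SNR_min
= −174 + 43.18 + 7.97 + 9.39
= −113.46 dBm → −113.5 dBm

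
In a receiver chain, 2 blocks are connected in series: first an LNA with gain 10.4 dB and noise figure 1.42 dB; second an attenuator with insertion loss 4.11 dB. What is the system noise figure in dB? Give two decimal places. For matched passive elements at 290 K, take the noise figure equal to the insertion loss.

1.85 dB

Convert to linear (a loss of L dB is a gain of −L dB): F_i = 10^(NF_i/10), G_i = 10^(G_i,dB/10)
  Stage 1: F_1 = 10^(1.42/10) = 1.387, G_1 = 10^(10.4/10) = 10.96
  Stage 2: F_2 = 10^(4.11/10) = 2.576, G_2 = 10^(−4.11/10) = 0.3882
Friis cascade:
  F = 1.387 + (2.576 − 1)/10.96 = 1.531
NF = 10 log₁₀(1.531) = 1.85 dB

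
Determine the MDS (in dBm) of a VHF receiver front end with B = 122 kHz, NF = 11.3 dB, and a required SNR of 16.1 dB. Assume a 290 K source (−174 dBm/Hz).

−95.7 dBm

Sensitivity = −174 + 10 log₁₀(B) + NF + SNR_min
= −174 + 50.86 + 11.3 + 16.1
= −95.74 dBm → −95.7 dBm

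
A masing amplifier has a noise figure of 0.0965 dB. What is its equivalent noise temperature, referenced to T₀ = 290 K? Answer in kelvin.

F = 10^(0.0965/10) = 1.02247
T_e = (F − 1)·T₀ = (1.02247 − 1) × 290 = 6.52 K

6.52 K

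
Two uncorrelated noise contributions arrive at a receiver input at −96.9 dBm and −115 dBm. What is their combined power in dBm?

−96.8 dBm

Convert to linear, add, convert back:
P₁ = 2.04×10⁻¹³ W, P₂ = 3.16×10⁻¹⁵ W
P_tot = 2.07×10⁻¹³ W → 10 log₁₀(P_tot / 10⁻³) = −96.8 dBm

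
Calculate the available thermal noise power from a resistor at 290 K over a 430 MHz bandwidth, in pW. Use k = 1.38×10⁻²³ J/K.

P_n = kTB = 1.38×10⁻²³ × 290 × 4.30×10⁸ = 1.72×10⁻¹² W = 1.72 pW

1.72 pW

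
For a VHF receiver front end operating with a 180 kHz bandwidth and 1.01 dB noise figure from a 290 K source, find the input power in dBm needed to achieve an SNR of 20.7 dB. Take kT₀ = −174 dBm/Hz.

−99.7 dBm

Sensitivity = −174 + 10 log₁₀(B) + NF + SNR_min
= −174 + 52.55 + 1.01 + 20.7
= −99.74 dBm → −99.7 dBm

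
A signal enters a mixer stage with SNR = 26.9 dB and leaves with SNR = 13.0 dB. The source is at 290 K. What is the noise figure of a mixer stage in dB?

NF (dB) = SNR_in(dB) − SNR_out(dB) when the source is at T₀
NF = 26.9 − 13.0 = 13.9 dB

13.9 dB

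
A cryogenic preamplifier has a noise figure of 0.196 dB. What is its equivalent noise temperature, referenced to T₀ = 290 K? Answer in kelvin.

13.4 K

F = 10^(0.196/10) = 1.04616
T_e = (F − 1)·T₀ = (1.04616 − 1) × 290 = 13.4 K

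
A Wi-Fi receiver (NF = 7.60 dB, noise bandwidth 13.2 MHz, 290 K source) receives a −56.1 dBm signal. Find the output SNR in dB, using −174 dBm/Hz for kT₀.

39.1 dB

Noise floor: N = −174 + 10 log₁₀(B) + NF
10 log₁₀(1.32×10⁷) = 71.21 dB
N = −174 + 71.21 + 7.60 = −95.19 dBm
SNR = P_sig − N = −56.1 − (−95.19) = 39.09 dB → 39.1 dB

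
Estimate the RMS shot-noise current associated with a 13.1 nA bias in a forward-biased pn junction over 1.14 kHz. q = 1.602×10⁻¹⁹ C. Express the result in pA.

2.19 pA

I_n = √(2qI·B)
2qI·B = 2 × 1.602×10⁻¹⁹ × 1.31×10⁻⁸ × 1.14×10³ = 4.78×10⁻²⁴ A²
I_n = √(4.78×10⁻²⁴) = 2.19×10⁻¹² A = 2.19 pA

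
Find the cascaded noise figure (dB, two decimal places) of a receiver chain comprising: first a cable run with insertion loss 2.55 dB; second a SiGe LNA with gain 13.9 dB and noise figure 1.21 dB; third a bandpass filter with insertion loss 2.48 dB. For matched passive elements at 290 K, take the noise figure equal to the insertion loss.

Convert to linear (a loss of L dB is a gain of −L dB): F_i = 10^(NF_i/10), G_i = 10^(G_i,dB/10)
  Stage 1: F_1 = 10^(2.55/10) = 1.799, G_1 = 10^(−2.55/10) = 0.5559
  Stage 2: F_2 = 10^(1.21/10) = 1.321, G_2 = 10^(13.9/10) = 24.55
  Stage 3: F_3 = 10^(2.48/10) = 1.770, G_3 = 10^(−2.48/10) = 0.5649
Friis cascade:
  F = 1.799 + (1.321 − 1)/0.5559 + (1.770 − 1)/13.65 = 2.433
NF = 10 log₁₀(2.433) = 3.86 dB

3.86 dB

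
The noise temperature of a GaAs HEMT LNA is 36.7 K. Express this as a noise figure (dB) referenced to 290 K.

0.518 dB

F = 1 + T_e/T₀ = 1 + 36.7/290 = 1.12655
NF = 10 log₁₀(1.12655) = 0.518 dB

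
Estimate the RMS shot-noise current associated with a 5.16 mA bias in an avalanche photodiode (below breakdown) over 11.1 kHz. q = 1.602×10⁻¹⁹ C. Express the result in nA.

I_n = √(2qI·B)
2qI·B = 2 × 1.602×10⁻¹⁹ × 5.16×10⁻³ × 1.11×10⁴ = 1.84×10⁻¹⁷ A²
I_n = √(1.84×10⁻¹⁷) = 4.28×10⁻⁹ A = 4.28 nA

4.28 nA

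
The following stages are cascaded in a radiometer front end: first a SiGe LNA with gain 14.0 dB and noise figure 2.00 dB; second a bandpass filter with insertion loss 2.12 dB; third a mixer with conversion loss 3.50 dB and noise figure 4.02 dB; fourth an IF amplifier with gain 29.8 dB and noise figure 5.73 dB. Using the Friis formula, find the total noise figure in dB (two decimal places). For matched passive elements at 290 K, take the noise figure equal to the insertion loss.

3.24 dB

Convert to linear (a loss of L dB is a gain of −L dB): F_i = 10^(NF_i/10), G_i = 10^(G_i,dB/10)
  Stage 1: F_1 = 10^(2.00/10) = 1.585, G_1 = 10^(14.0/10) = 25.12
  Stage 2: F_2 = 10^(2.12/10) = 1.629, G_2 = 10^(−2.12/10) = 0.6138
  Stage 3: F_3 = 10^(4.02/10) = 2.523, G_3 = 10^(−3.50/10) = 0.4467
  Stage 4: F_4 = 10^(5.73/10) = 3.741, G_4 = 10^(29.8/10) = 955.0
Friis cascade:
  F = 1.585 + (1.629 − 1)/25.12 + (2.523 − 1)/15.42 + (3.741 − 1)/6.887 = 2.107
NF = 10 log₁₀(2.107) = 3.24 dB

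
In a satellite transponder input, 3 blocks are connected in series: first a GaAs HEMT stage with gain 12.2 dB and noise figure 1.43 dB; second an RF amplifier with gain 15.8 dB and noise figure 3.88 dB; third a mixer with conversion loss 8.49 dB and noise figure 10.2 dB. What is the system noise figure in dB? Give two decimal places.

Convert to linear (a loss of L dB is a gain of −L dB): F_i = 10^(NF_i/10), G_i = 10^(G_i,dB/10)
  Stage 1: F_1 = 10^(1.43/10) = 1.390, G_1 = 10^(12.2/10) = 16.60
  Stage 2: F_2 = 10^(3.88/10) = 2.443, G_2 = 10^(15.8/10) = 38.02
  Stage 3: F_3 = 10^(10.2/10) = 10.47, G_3 = 10^(−8.49/10) = 0.1416
Friis cascade:
  F = 1.390 + (2.443 − 1)/16.60 + (10.47 − 1)/631.0 = 1.492
NF = 10 log₁₀(1.492) = 1.74 dB

1.74 dB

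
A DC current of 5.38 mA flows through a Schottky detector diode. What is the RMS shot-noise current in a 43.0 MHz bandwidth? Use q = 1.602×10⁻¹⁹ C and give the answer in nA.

272 nA

I_n = √(2qI·B)
2qI·B = 2 × 1.602×10⁻¹⁹ × 5.38×10⁻³ × 4.30×10⁷ = 7.41×10⁻¹⁴ A²
I_n = √(7.41×10⁻¹⁴) = 2.72×10⁻⁷ A = 272 nA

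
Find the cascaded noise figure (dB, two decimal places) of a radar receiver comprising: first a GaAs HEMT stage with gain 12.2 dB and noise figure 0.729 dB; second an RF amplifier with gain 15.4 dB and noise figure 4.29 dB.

Convert to linear (a loss of L dB is a gain of −L dB): F_i = 10^(NF_i/10), G_i = 10^(G_i,dB/10)
  Stage 1: F_1 = 10^(0.729/10) = 1.183, G_1 = 10^(12.2/10) = 16.60
  Stage 2: F_2 = 10^(4.29/10) = 2.685, G_2 = 10^(15.4/10) = 34.67
Friis cascade:
  F = 1.183 + (2.685 − 1)/16.60 = 1.284
NF = 10 log₁₀(1.284) = 1.09 dB

1.09 dB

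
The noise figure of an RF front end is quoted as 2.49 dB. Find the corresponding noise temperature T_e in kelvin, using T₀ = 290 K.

225 K

F = 10^(2.49/10) = 1.77419
T_e = (F − 1)·T₀ = (1.77419 − 1) × 290 = 225 K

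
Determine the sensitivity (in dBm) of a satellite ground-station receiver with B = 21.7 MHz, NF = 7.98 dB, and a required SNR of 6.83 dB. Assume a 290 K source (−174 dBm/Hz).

Sensitivity = −174 + 10 log₁₀(B) + NF + SNR_min
= −174 + 73.36 + 7.98 + 6.83
= −85.83 dBm → −85.8 dBm

−85.8 dBm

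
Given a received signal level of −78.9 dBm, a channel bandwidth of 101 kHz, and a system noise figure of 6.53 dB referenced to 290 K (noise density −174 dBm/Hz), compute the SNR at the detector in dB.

Noise floor: N = −174 + 10 log₁₀(B) + NF
10 log₁₀(1.01×10⁵) = 50.04 dB
N = −174 + 50.04 + 6.53 = −117.43 dBm
SNR = P_sig − N = −78.9 − (−117.43) = 38.53 dB → 38.5 dB

38.5 dB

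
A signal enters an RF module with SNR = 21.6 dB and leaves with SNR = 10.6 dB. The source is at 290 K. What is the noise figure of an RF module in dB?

11.0 dB

NF (dB) = SNR_in(dB) − SNR_out(dB) when the source is at T₀
NF = 21.6 − 10.6 = 11.0 dB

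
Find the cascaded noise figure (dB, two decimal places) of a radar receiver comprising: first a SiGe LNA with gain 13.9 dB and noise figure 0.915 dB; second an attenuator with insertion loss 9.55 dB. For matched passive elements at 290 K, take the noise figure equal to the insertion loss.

Convert to linear (a loss of L dB is a gain of −L dB): F_i = 10^(NF_i/10), G_i = 10^(G_i,dB/10)
  Stage 1: F_1 = 10^(0.915/10) = 1.235, G_1 = 10^(13.9/10) = 24.55
  Stage 2: F_2 = 10^(9.55/10) = 9.016, G_2 = 10^(−9.55/10) = 0.1109
Friis cascade:
  F = 1.235 + (9.016 − 1)/24.55 = 1.561
NF = 10 log₁₀(1.561) = 1.93 dB

1.93 dB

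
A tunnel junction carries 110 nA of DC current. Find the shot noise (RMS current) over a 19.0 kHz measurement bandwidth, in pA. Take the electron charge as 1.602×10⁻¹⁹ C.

25.9 pA

I_n = √(2qI·B)
2qI·B = 2 × 1.602×10⁻¹⁹ × 1.10×10⁻⁷ × 1.90×10⁴ = 6.70×10⁻²² A²
I_n = √(6.70×10⁻²²) = 2.59×10⁻¹¹ A = 25.9 pA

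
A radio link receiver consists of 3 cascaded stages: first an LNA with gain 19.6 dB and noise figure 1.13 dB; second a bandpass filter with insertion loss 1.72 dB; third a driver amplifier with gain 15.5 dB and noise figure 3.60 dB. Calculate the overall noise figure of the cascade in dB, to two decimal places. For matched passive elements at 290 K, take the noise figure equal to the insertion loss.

1.22 dB

Convert to linear (a loss of L dB is a gain of −L dB): F_i = 10^(NF_i/10), G_i = 10^(G_i,dB/10)
  Stage 1: F_1 = 10^(1.13/10) = 1.297, G_1 = 10^(19.6/10) = 91.20
  Stage 2: F_2 = 10^(1.72/10) = 1.486, G_2 = 10^(−1.72/10) = 0.6730
  Stage 3: F_3 = 10^(3.60/10) = 2.291, G_3 = 10^(15.5/10) = 35.48
Friis cascade:
  F = 1.297 + (1.486 − 1)/91.20 + (2.291 − 1)/61.38 = 1.324
NF = 10 log₁₀(1.324) = 1.22 dB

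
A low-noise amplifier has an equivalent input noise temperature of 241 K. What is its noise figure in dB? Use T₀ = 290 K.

F = 1 + T_e/T₀ = 1 + 241/290 = 1.83103
NF = 10 log₁₀(1.83103) = 2.63 dB

2.63 dB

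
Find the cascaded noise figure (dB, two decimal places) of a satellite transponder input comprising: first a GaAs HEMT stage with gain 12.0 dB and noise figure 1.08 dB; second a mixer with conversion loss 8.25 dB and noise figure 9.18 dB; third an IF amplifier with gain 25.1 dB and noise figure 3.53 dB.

Convert to linear (a loss of L dB is a gain of −L dB): F_i = 10^(NF_i/10), G_i = 10^(G_i,dB/10)
  Stage 1: F_1 = 10^(1.08/10) = 1.282, G_1 = 10^(12.0/10) = 15.85
  Stage 2: F_2 = 10^(9.18/10) = 8.279, G_2 = 10^(−8.25/10) = 0.1496
  Stage 3: F_3 = 10^(3.53/10) = 2.254, G_3 = 10^(25.1/10) = 323.6
Friis cascade:
  F = 1.282 + (8.279 − 1)/15.85 + (2.254 − 1)/2.371 = 2.271
NF = 10 log₁₀(2.271) = 3.56 dB

3.56 dB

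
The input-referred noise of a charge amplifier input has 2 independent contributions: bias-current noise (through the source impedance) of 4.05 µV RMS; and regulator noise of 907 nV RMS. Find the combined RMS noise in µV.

Uncorrelated sources add in power (mean-square): V_tot = √(ΣV_i²)
V_tot = √[(4.05×10⁻⁶)² + (9.07×10⁻⁷)²] = 4.15×10⁻⁶ V = 4.15 µV

4.15 µV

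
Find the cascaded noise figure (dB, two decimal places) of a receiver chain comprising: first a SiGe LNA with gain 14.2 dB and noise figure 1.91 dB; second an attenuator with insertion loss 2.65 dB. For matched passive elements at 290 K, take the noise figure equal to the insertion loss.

2.00 dB

Convert to linear (a loss of L dB is a gain of −L dB): F_i = 10^(NF_i/10), G_i = 10^(G_i,dB/10)
  Stage 1: F_1 = 10^(1.91/10) = 1.552, G_1 = 10^(14.2/10) = 26.30
  Stage 2: F_2 = 10^(2.65/10) = 1.841, G_2 = 10^(−2.65/10) = 0.5433
Friis cascade:
  F = 1.552 + (1.841 − 1)/26.30 = 1.584
NF = 10 log₁₀(1.584) = 2.00 dB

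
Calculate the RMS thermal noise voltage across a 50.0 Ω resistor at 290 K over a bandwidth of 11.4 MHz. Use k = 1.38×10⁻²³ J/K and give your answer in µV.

V_n = √(4kTRB)
4kTRB = 4 × 1.38×10⁻²³ × 290 × 5.00×10¹ × 1.14×10⁷ = 9.12×10⁻¹² V²
V_n = √(9.12×10⁻¹²) = 3.02×10⁻⁶ V = 3.02 µV

3.02 µV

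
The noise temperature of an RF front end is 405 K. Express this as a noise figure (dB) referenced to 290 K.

3.80 dB

F = 1 + T_e/T₀ = 1 + 405/290 = 2.39655
NF = 10 log₁₀(2.39655) = 3.80 dB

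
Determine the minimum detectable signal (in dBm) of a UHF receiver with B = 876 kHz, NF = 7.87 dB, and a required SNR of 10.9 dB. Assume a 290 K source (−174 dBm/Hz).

−95.8 dBm

Sensitivity = −174 + 10 log₁₀(B) + NF + SNR_min
= −174 + 59.43 + 7.87 + 10.9
= −95.80 dBm → −95.8 dBm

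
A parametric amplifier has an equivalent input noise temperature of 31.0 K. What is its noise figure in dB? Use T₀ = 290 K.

0.441 dB

F = 1 + T_e/T₀ = 1 + 31.0/290 = 1.1069
NF = 10 log₁₀(1.1069) = 0.441 dB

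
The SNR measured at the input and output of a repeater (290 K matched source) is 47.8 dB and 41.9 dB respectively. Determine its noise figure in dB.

5.9 dB

NF (dB) = SNR_in(dB) − SNR_out(dB) when the source is at T₀
NF = 47.8 − 41.9 = 5.9 dB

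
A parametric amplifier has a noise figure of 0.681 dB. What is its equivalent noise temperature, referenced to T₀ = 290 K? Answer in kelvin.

49.2 K

F = 10^(0.681/10) = 1.16977
T_e = (F − 1)·T₀ = (1.16977 − 1) × 290 = 49.2 K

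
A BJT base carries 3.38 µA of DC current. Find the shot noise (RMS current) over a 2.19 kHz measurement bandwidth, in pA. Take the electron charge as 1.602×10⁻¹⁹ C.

I_n = √(2qI·B)
2qI·B = 2 × 1.602×10⁻¹⁹ × 3.38×10⁻⁶ × 2.19×10³ = 2.37×10⁻²¹ A²
I_n = √(2.37×10⁻²¹) = 4.87×10⁻¹¹ A = 48.7 pA

48.7 pA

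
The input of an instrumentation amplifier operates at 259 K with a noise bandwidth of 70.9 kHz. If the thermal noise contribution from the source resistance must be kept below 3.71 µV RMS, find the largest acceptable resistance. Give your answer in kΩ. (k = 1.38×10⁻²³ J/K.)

13.6 kΩ

Johnson–Nyquist: V_n = √(4kTRB) ⇒ R = V_n² / (4kTB)
4kTB = 4 × 1.38×10⁻²³ × 259 × 7.09×10⁴ = 1.01×10⁻¹⁵
R = (3.71×10⁻⁶)² / 1.01×10⁻¹⁵ = 1.36×10⁴ Ω = 13.6 kΩ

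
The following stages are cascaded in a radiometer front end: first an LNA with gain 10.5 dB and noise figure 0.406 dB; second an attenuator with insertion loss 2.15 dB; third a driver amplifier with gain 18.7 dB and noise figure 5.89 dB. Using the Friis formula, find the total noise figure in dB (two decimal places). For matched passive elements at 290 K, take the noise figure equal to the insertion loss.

1.98 dB

Convert to linear (a loss of L dB is a gain of −L dB): F_i = 10^(NF_i/10), G_i = 10^(G_i,dB/10)
  Stage 1: F_1 = 10^(0.406/10) = 1.098, G_1 = 10^(10.5/10) = 11.22
  Stage 2: F_2 = 10^(2.15/10) = 1.641, G_2 = 10^(−2.15/10) = 0.6095
  Stage 3: F_3 = 10^(5.89/10) = 3.882, G_3 = 10^(18.7/10) = 74.13
Friis cascade:
  F = 1.098 + (1.641 − 1)/11.22 + (3.882 − 1)/6.839 = 1.576
NF = 10 log₁₀(1.576) = 1.98 dB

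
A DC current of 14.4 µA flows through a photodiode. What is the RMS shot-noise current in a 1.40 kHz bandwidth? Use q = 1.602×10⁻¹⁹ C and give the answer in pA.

80.4 pA

I_n = √(2qI·B)
2qI·B = 2 × 1.602×10⁻¹⁹ × 1.44×10⁻⁵ × 1.40×10³ = 6.46×10⁻²¹ A²
I_n = √(6.46×10⁻²¹) = 8.04×10⁻¹¹ A = 80.4 pA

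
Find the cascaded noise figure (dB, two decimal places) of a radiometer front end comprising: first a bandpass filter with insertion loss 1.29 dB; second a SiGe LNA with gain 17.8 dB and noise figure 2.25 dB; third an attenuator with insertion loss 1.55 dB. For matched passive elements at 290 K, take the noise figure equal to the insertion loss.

3.56 dB

Convert to linear (a loss of L dB is a gain of −L dB): F_i = 10^(NF_i/10), G_i = 10^(G_i,dB/10)
  Stage 1: F_1 = 10^(1.29/10) = 1.346, G_1 = 10^(−1.29/10) = 0.7430
  Stage 2: F_2 = 10^(2.25/10) = 1.679, G_2 = 10^(17.8/10) = 60.26
  Stage 3: F_3 = 10^(1.55/10) = 1.429, G_3 = 10^(−1.55/10) = 0.6998
Friis cascade:
  F = 1.346 + (1.679 − 1)/0.7430 + (1.429 − 1)/44.77 = 2.269
NF = 10 log₁₀(2.269) = 3.56 dB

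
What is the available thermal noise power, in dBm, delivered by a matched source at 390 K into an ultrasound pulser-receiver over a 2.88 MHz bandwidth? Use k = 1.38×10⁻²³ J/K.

P_n = kTB = 1.38×10⁻²³ × 390 × 2.88×10⁶ = 1.55×10⁻¹⁴ W
In dBm: 10 log₁₀(1.55×10⁻¹⁴ / 10⁻³) = −108.1 dBm

−108.1 dBm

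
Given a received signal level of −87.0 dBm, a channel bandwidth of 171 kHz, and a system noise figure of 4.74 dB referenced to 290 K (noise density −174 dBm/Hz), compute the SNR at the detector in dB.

Noise floor: N = −174 + 10 log₁₀(B) + NF
10 log₁₀(1.71×10⁵) = 52.33 dB
N = −174 + 52.33 + 4.74 = −116.93 dBm
SNR = P_sig − N = −87.0 − (−116.93) = 29.93 dB → 29.9 dB

29.9 dB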